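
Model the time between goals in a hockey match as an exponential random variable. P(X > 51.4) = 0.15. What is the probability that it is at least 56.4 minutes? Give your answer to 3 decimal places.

e^(−λ·51.4) = 0.15 ⇒ λ = −ln(0.15)/51.4 = 0.0369089.
P(X > 56.4) = e^(−0.0369089·56.4) = e^(−2.0817) ≈ 0.125.

0.125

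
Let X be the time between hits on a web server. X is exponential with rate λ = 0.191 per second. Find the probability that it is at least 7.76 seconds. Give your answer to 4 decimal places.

P(X > 7.76) = e^(−λ·7.76) = e^(−1.4822) ≈ 0.2271.

0.2271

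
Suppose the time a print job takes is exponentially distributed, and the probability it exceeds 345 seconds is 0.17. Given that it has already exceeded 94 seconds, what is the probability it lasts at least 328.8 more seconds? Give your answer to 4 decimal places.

From e^(−λ·345) = 0.17, λ = −ln(0.17)/345 = 0.00513611.
Memoryless: P(X > 94+328.8 | X > 94) = P(X > 328.8) = e^(−0.00513611·328.8) ≈ 0.1847.

0.1847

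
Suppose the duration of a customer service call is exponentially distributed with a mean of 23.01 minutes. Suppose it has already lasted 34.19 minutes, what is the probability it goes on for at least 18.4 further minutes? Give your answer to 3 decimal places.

The rate is λ = 1/23.01 = 0.0434594 per minute.
P(X > s+t | X > s) = e^(−λ(s+t))/e^(−λs) = e^(−λt), independent of s = 34.19.
P(X > 18.4) = e^(−0.79965) ≈ 0.449.

0.449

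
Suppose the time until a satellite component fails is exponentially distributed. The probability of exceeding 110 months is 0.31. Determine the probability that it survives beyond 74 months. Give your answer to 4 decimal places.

0.4548

e^(−λ·110) = 0.31 ⇒ λ = −ln(0.31)/110 = 0.0106471.
P(X > 74) = e^(−0.0106471·74) = e^(−0.78789) ≈ 0.4548.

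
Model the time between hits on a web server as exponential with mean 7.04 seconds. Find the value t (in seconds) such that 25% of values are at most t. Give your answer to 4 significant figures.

The rate is λ = 1/7.04 = 0.142045 per second.
Set 1 − e^(−λt) = 0.25, so t = −ln(0.75)/λ = 0.28768/0.142045 ≈ 2.02528 seconds.

2.025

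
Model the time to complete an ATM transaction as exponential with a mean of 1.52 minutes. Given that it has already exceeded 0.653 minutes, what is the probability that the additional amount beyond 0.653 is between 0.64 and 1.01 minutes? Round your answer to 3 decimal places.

0.142

The rate is λ = 1/1.52 = 0.657895 per minute.
Memoryless: the residual past 0.653 is again Exp(λ).
P(0.64 < residual < 1.01) = e^(−λ·0.64) − e^(−λ·1.01) = 0.65636 − 0.51454 ≈ 0.142.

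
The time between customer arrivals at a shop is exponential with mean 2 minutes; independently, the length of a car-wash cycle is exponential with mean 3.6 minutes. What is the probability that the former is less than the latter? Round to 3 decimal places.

0.643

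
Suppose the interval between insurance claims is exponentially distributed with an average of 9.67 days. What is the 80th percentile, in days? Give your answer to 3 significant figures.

15.6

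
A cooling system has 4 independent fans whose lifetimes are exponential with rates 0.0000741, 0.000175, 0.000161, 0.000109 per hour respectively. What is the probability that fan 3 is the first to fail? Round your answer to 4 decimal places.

0.3102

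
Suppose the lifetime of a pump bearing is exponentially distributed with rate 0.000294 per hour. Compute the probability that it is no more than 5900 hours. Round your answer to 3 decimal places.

0.824

P(X ≤ 5900) = 1 − e^(−λ·5900) = 1 − e^(−1.7346) ≈ 0.824.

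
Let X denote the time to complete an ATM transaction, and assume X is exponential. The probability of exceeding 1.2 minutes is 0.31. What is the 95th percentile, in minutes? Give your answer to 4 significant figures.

3.069

e^(−λ·1.2) = 0.31 ⇒ λ = −ln(0.31)/1.2 = 0.975986.
95th percentile: 1 − e^(−λt) = 0.95, t = −ln(0.05)/λ = 3.06944 minutes.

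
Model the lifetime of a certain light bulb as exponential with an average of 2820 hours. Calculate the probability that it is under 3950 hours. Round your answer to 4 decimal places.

The rate is λ = 1/2820 = 0.00035461 per hour.
P(X ≤ 3950) = 1 − e^(−λ·3950) = 1 − e^(−1.4007) ≈ 0.7536.

0.7536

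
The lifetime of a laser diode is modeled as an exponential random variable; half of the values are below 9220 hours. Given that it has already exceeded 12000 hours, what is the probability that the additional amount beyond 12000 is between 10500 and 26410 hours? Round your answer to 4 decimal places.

0.3168

For an exponential, median = ln(2)/λ, so λ = ln 2 / 9220 = 0.0000751787 per hour.
Memoryless: the residual past 12000 is again Exp(λ).
P(10500 < residual < 26410) = e^(−λ·10500) − e^(−λ·26410) = 0.45413 − 0.13732 ≈ 0.3168.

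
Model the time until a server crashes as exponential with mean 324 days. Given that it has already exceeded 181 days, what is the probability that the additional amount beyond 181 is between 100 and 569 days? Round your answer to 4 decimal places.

0.5617

The rate is λ = 1/324 = 0.00308642 per day.
Memoryless: the residual past 181 is again Exp(λ).
P(100 < residual < 569) = e^(−λ·100) − e^(−λ·569) = 0.73444 − 0.17270 ≈ 0.5617.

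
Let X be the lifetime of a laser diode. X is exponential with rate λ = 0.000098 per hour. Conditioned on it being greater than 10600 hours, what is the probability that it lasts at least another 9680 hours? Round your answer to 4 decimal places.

0.3873

The exponential is memoryless, so the remaining time is again Exp(λ): the condition X > 10600 is irrelevant.
P(X > 9680) = e^(−0.94864) ≈ 0.3873.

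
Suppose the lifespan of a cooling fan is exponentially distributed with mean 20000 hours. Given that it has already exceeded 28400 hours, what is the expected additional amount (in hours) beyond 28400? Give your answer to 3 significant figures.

The rate is λ = 1/20000 = 0.00005 per hour.
By memorylessness, the remaining amount past any threshold is again Exp(λ) with mean 1/λ = 20000 hours.

20000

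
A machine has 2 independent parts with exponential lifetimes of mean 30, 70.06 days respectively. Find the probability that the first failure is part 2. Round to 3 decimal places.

0.300

Rates: λ_i = 1/mean_i → 0.0333333, 0.0142735; Σλ = 0.0476068.
P(part 2 first) = λ_2/Σλ = 0.0142735/0.0476068 ≈ 0.300.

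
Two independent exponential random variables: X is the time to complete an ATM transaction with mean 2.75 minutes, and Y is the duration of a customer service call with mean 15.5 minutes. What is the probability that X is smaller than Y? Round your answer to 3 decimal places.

λ_1 = 1/2.75 = 0.363636, λ_2 = 1/15.5 = 0.0645161.
For independent exponentials, P(X < Y) = λ_1/(λ_1+λ_2) = 0.363636/0.428152 ≈ 0.849.

0.849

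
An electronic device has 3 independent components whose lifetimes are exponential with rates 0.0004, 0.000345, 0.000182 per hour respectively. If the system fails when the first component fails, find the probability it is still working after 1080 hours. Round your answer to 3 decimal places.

0.367

The time to first failure is exponential with rate Σλ = 0.0004 + 0.000345 + 0.000182 = 0.000927.
P(min > 1080) = e^(−0.000927·1080) = e^(−1.0012) ≈ 0.367.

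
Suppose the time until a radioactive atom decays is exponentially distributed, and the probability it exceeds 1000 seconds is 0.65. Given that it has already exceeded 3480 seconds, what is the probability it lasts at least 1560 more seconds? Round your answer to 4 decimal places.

0.5107

From e^(−λ·1000) = 0.65, λ = −ln(0.65)/1000 = 0.000430783.
Memoryless: P(X > 3480+1560 | X > 3480) = P(X > 1560) = e^(−0.000430783·1560) ≈ 0.5107.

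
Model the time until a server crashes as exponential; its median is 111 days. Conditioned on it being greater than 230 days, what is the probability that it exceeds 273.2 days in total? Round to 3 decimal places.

For an exponential, median = ln(2)/λ, so λ = ln 2 / 111 = 0.00624457 per day.
P(X > s+t | X > s) = e^(−λ(s+t))/e^(−λs) = e^(−λt), independent of s = 230.
P(X > 43.2) = e^(−0.26977) ≈ 0.764.

0.764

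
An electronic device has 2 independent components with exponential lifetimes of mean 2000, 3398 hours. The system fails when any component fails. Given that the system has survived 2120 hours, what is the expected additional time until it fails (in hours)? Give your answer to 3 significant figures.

First-failure rate Σλ = 1/2000 + 1/3398 = 0.000794291.
By memorylessness the expected residual is 1/Σλ = 1258.98 hours, regardless of the 2120 already elapsed.

1260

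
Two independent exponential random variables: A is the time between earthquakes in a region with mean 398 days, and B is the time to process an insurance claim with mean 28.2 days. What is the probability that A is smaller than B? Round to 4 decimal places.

λ_1 = 1/398 = 0.00251256, λ_2 = 1/28.2 = 0.035461.
For independent exponentials, P(A < B) = λ_1/(λ_1+λ_2) = 0.00251256/0.0379736 ≈ 0.0662.

0.0662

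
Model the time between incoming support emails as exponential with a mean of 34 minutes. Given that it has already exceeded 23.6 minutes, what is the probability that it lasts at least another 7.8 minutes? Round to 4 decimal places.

0.7950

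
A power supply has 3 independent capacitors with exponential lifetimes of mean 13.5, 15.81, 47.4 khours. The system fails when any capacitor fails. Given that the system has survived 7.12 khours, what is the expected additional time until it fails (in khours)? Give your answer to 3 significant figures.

First-failure rate Σλ = 1/13.5 + 1/15.81 + 1/47.4 = 0.158422.
By memorylessness the expected residual is 1/Σλ = 6.31225 khours, regardless of the 7.12 already elapsed.

6.31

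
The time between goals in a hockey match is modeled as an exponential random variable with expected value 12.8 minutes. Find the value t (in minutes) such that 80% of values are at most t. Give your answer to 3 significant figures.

20.6

The rate is λ = 1/12.8 = 0.078125 per minute.
Set 1 − e^(−λt) = 0.8, so t = −ln(0.2)/λ = 1.6094/0.078125 ≈ 20.6008 minutes.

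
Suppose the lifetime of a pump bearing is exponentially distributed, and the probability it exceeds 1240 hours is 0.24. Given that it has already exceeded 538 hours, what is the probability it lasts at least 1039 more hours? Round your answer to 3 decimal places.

0.302

From e^(−λ·1240) = 0.24, λ = −ln(0.24)/1240 = 0.0011509.
Memoryless: P(X > 538+1039 | X > 538) = P(X > 1039) = e^(−0.0011509·1039) ≈ 0.302.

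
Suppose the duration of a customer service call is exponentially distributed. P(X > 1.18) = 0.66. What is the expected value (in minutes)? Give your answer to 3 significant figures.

e^(−λ·1.18) = 0.66 ⇒ λ = −ln(0.66)/1.18 = 0.352132.
Mean = 1/λ = 2.83985 minutes.

2.84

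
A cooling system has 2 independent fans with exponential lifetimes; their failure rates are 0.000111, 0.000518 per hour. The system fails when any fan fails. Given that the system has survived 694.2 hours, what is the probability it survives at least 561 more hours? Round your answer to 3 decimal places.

Time to first failure ~ Exp(Σλ) with Σλ = 0.000629.
By memorylessness, P(T > 694.2+561 | T > 694.2) = P(T > 561) = e^(−0.000629·561) ≈ 0.703.

0.703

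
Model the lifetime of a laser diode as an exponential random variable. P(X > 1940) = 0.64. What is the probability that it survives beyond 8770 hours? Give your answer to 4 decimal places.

e^(−λ·1940) = 0.64 ⇒ λ = −ln(0.64)/1940 = 0.000230045.
P(X > 8770) = e^(−0.000230045·8770) = e^(−2.0175) ≈ 0.1330.

0.1330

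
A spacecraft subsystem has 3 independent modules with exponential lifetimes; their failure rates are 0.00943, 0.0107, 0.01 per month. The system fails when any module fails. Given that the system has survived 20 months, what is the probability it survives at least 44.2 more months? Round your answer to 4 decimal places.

0.2640

Time to first failure ~ Exp(Σλ) with Σλ = 0.03013.
By memorylessness, P(T > 20+44.2 | T > 20) = P(T > 44.2) = e^(−0.03013·44.2) ≈ 0.2640.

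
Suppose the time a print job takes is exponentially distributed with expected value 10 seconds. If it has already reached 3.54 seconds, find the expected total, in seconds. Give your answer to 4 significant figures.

13.54

The rate is λ = 1/10 = 0.1 per second.
By memorylessness, E[X | X > 3.54] = 3.54 + 1/λ = 3.54 + 10 = 13.54 seconds.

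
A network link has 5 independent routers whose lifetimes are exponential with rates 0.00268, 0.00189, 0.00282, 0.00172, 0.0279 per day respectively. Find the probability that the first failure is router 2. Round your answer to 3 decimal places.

The time to first failure is exponential with rate Σλ = 0.00268 + 0.00189 + 0.00282 + 0.00172 + 0.0279 = 0.03701.
P(router 2 first) = λ_2/Σλ = 0.00189/0.03701 ≈ 0.051.

0.051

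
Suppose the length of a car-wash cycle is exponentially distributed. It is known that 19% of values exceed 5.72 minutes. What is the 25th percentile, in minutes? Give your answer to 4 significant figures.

e^(−λ·5.72) = 0.19 ⇒ λ = −ln(0.19)/5.72 = 0.290338.
25th percentile: 1 − e^(−λt) = 0.25, t = −ln(0.75)/λ = 0.990854 minutes.

0.9909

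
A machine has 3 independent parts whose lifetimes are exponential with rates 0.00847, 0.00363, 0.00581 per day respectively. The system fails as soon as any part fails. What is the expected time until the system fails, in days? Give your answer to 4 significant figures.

55.83

The time to first failure is exponential with rate Σλ = 0.00847 + 0.00363 + 0.00581 = 0.01791.
E[min] = 1/Σλ = 1/0.01791 = 55.8347 days.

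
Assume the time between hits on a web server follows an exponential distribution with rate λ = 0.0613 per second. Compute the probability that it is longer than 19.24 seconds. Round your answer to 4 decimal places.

P(X > 19.24) = e^(−λ·19.24) = e^(−1.1794) ≈ 0.3075.

0.3075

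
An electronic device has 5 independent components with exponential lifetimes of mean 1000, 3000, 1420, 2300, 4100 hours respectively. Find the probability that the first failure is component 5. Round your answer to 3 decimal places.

Rates: λ_i = 1/mean_i → 0.001, 0.000333333, 0.000704225, 0.000434783, 0.000243902; Σλ = 0.00271624.
P(component 5 first) = λ_5/Σλ = 0.000243902/0.00271624 ≈ 0.090.

0.090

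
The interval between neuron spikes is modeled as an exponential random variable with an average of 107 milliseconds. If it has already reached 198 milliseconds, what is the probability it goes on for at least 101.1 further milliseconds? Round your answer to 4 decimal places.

The rate is λ = 1/107 = 0.00934579 per millisecond.
P(X > s+t | X > s) = e^(−λ(s+t))/e^(−λs) = e^(−λt), independent of s = 198.
P(X > 101.1) = e^(−0.94486) ≈ 0.3887.

0.3887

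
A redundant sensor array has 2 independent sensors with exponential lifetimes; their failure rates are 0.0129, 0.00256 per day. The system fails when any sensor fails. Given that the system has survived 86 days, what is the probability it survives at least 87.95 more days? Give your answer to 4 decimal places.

Time to first failure ~ Exp(Σλ) with Σλ = 0.01546.
By memorylessness, P(T > 86+87.95 | T > 86) = P(T > 87.95) = e^(−0.01546·87.95) ≈ 0.2567.

0.2567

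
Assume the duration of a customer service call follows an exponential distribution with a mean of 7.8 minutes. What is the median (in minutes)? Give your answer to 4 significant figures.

5.407

The rate is λ = 1/7.8 = 0.128205 per minute.
Set 1 − e^(−λt) = 0.5, so t = −ln(0.5)/λ = 0.69315/0.128205 ≈ 5.40655 minutes.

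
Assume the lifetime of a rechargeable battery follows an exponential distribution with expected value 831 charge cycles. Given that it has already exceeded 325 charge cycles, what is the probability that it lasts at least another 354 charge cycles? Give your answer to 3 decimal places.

0.653

The rate is λ = 1/831 = 0.00120337 per charge cycle.
The exponential is memoryless, so the remaining time is again Exp(λ): the condition X > 325 is irrelevant.
P(X > 354) = e^(−0.42599) ≈ 0.653.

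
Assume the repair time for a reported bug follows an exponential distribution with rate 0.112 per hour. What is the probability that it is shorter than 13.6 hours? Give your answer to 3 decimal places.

P(X ≤ 13.6) = 1 − e^(−λ·13.6) = 1 − e^(−1.5232) ≈ 0.782.

0.782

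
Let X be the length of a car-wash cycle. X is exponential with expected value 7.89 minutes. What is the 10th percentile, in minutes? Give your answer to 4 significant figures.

The rate is λ = 1/7.89 = 0.126743 per minute.
Set 1 − e^(−λt) = 0.1, so t = −ln(0.9)/λ = 0.10536/0.126743 ≈ 0.831294 minutes.

0.8313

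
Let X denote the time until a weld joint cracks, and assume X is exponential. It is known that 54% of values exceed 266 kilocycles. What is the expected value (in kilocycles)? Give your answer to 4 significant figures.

431.7

e^(−λ·266) = 0.54 ⇒ λ = −ln(0.54)/266 = 0.00231649.
Mean = 1/λ = 431.688 kilocycles.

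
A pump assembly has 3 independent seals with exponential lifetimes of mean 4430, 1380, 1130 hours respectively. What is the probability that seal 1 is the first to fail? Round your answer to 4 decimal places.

0.1230

Rates: λ_i = 1/mean_i → 0.000225734, 0.000724638, 0.000884956; Σλ = 0.00183533.
P(seal 1 first) = λ_1/Σλ = 0.000225734/0.00183533 ≈ 0.1230.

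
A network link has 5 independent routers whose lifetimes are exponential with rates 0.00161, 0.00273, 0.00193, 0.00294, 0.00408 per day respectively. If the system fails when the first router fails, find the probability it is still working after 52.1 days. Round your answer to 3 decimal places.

0.500

The time to first failure is exponential with rate Σλ = 0.00161 + 0.00273 + 0.00193 + 0.00294 + 0.00408 = 0.01329.
P(min > 52.1) = e^(−0.01329·52.1) = e^(−0.69241) ≈ 0.500.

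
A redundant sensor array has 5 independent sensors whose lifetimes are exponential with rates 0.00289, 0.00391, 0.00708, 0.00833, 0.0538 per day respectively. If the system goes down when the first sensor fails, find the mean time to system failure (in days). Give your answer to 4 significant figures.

13.16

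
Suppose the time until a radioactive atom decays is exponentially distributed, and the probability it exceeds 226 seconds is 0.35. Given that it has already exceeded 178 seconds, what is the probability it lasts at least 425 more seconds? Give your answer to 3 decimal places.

From e^(−λ·226) = 0.35, λ = −ln(0.35)/226 = 0.00464523.
Memoryless: P(X > 178+425 | X > 178) = P(X > 425) = e^(−0.00464523·425) ≈ 0.139.

0.139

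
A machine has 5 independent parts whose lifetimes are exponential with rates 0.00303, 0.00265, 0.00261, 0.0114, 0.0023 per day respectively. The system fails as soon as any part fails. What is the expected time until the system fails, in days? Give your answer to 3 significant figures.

45.5

The time to first failure is exponential with rate Σλ = 0.00303 + 0.00265 + 0.00261 + 0.0114 + 0.0023 = 0.02199.
E[min] = 1/Σλ = 1/0.02199 = 45.4752 days.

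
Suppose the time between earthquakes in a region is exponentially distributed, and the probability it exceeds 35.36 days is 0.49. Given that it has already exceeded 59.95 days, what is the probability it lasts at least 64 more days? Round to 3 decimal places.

0.275

From e^(−λ·35.36) = 0.49, λ = −ln(0.49)/35.36 = 0.0201739.
Memoryless: P(X > 59.95+64 | X > 59.95) = P(X > 64) = e^(−0.0201739·64) ≈ 0.275.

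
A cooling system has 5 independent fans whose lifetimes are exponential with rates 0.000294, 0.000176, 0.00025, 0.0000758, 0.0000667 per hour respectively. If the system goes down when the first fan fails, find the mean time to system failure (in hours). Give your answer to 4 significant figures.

1159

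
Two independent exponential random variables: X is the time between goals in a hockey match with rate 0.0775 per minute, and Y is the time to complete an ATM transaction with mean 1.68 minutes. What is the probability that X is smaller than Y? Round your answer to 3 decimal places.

λ_1 = 0.0775, λ_2 = 1/1.68 = 0.595238.
For independent exponentials, P(X < Y) = λ_1/(λ_1+λ_2) = 0.0775/0.672738 ≈ 0.115.

0.115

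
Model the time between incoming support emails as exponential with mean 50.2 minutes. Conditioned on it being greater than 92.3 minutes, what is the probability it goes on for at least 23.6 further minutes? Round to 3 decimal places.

0.625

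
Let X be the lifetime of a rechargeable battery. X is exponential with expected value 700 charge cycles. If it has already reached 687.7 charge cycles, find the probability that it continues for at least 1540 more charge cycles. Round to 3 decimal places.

The rate is λ = 1/700 = 0.00142857 per charge cycle.
The exponential is memoryless, so the remaining time is again Exp(λ): the condition X > 687.7 is irrelevant.
P(X > 1540) = e^(−2.2) ≈ 0.111.

0.111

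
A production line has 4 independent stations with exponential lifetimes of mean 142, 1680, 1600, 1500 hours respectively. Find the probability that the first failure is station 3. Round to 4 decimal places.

0.0700

Rates: λ_i = 1/mean_i → 0.00704225, 0.000595238, 0.000625, 0.000666667; Σλ = 0.00892916.
P(station 3 first) = λ_3/Σλ = 0.000625/0.00892916 ≈ 0.0700.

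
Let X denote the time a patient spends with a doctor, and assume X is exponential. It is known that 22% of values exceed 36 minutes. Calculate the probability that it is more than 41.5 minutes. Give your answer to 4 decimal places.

e^(−λ·36) = 0.22 ⇒ λ = −ln(0.22)/36 = 0.0420591.
P(X > 41.5) = e^(−0.0420591·41.5) = e^(−1.7455) ≈ 0.1746.

0.1746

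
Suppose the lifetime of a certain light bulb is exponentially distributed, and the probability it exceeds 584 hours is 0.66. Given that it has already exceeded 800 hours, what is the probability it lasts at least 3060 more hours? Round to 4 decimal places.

From e^(−λ·584) = 0.66, λ = −ln(0.66)/584 = 0.000711499.
Memoryless: P(X > 800+3060 | X > 800) = P(X > 3060) = e^(−0.000711499·3060) ≈ 0.1134.

0.1134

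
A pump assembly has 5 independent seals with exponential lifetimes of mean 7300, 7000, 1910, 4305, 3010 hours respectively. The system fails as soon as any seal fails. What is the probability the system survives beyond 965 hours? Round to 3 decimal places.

0.267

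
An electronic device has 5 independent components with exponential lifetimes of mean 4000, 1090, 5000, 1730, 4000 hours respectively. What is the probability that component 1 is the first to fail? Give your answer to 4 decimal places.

Rates: λ_i = 1/mean_i → 0.00025, 0.000917431, 0.0002, 0.000578035, 0.00025; Σλ = 0.00219547.
P(component 1 first) = λ_1/Σλ = 0.00025/0.00219547 ≈ 0.1139.

0.1139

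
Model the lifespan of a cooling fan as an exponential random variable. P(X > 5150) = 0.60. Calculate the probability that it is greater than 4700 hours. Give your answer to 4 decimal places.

0.6274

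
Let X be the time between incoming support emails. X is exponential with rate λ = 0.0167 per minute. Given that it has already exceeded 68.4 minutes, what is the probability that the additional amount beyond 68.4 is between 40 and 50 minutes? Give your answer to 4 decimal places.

0.0789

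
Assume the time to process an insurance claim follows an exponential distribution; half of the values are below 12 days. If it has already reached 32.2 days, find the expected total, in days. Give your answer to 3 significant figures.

49.5

For an exponential, median = ln(2)/λ, so λ = ln 2 / 12 = 0.0577623 per day.
By memorylessness, E[X | X > 32.2] = 32.2 + 1/λ = 32.2 + 17.3123 = 49.5123 days.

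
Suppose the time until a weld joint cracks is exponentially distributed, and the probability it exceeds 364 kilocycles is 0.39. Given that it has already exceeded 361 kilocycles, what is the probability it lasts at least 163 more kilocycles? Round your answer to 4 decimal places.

0.6560

From e^(−λ·364) = 0.39, λ = −ln(0.39)/364 = 0.00258684.
Memoryless: P(X > 361+163 | X > 361) = P(X > 163) = e^(−0.00258684·163) ≈ 0.6560.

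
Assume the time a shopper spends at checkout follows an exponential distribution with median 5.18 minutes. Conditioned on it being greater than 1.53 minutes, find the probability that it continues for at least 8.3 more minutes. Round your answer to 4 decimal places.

0.3293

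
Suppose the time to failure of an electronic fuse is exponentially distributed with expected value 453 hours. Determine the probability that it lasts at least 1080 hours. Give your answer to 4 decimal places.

0.0922

The rate is λ = 1/453 = 0.00220751 per hour.
P(X > 1080) = e^(−λ·1080) = e^(−2.3841) ≈ 0.0922.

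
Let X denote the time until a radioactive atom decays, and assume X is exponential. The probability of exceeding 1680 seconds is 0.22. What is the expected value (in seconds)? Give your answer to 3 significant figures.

1110

e^(−λ·1680) = 0.22 ⇒ λ = −ln(0.22)/1680 = 0.000901267.
Mean = 1/λ = 1109.55 seconds.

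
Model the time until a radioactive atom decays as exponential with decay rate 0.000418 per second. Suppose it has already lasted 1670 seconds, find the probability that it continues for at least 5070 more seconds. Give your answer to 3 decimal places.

0.120

The exponential is memoryless, so the remaining time is again Exp(λ): the condition X > 1670 is irrelevant.
P(X > 5070) = e^(−2.1193) ≈ 0.120.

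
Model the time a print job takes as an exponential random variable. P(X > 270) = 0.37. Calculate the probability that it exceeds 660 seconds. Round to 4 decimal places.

0.0880

e^(−λ·270) = 0.37 ⇒ λ = −ln(0.37)/270 = 0.00368242.
P(X > 660) = e^(−0.00368242·660) = e^(−2.4304) ≈ 0.0880.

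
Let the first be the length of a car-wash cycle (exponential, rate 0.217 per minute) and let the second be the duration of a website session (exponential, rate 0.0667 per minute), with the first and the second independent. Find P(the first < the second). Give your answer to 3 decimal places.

λ_1 = 0.217, λ_2 = 0.0667.
For independent exponentials, P(the first < the second) = λ_1/(λ_1+λ_2) = 0.217/0.2837 ≈ 0.765.

0.765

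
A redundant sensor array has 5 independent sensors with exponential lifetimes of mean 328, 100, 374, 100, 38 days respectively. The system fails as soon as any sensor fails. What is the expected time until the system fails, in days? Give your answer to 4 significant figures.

19.22

The first failure time is exponential with rate Σλ_i = 1/328 + 1/100 + 1/374 + 1/100 + 1/38 = 0.0520384 per day.
E[min] = 1/Σλ = 1/0.0520384 = 19.2166 days.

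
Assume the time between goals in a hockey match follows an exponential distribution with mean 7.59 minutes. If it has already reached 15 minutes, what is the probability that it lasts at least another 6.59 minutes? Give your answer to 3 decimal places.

0.420

The rate is λ = 1/7.59 = 0.131752 per minute.
By the memoryless property, P(X > 15+6.59 | X > 15) = P(X > 6.59).
P(X > 6.59) = e^(−0.86825) ≈ 0.420.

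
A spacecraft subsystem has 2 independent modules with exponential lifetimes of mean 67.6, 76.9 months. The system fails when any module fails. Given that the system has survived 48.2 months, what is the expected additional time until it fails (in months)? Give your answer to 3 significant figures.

First-failure rate Σλ = 1/67.6 + 1/76.9 = 0.0277968.
By memorylessness the expected residual is 1/Σλ = 35.9754 months, regardless of the 48.2 already elapsed.

36.0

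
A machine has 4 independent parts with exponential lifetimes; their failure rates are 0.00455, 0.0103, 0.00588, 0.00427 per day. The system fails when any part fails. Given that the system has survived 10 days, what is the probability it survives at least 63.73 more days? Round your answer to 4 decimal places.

0.2033

Time to first failure ~ Exp(Σλ) with Σλ = 0.025.
By memorylessness, P(T > 10+63.73 | T > 10) = P(T > 63.73) = e^(−0.025·63.73) ≈ 0.2033.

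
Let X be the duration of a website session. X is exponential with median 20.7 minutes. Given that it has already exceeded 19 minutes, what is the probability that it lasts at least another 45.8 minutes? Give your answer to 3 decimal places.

For an exponential, median = ln(2)/λ, so λ = ln 2 / 20.7 = 0.0334854 per minute.
The exponential is memoryless, so the remaining time is again Exp(λ): the condition X > 19 is irrelevant.
P(X > 45.8) = e^(−1.5336) ≈ 0.216.

0.216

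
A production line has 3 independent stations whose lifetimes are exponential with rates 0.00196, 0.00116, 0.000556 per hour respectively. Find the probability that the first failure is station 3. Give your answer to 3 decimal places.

0.151

The time to first failure is exponential with rate Σλ = 0.00196 + 0.00116 + 0.000556 = 0.003676.
P(station 3 first) = λ_3/Σλ = 0.000556/0.003676 ≈ 0.151.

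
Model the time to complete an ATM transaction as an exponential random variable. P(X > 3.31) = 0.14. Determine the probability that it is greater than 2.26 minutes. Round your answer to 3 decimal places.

0.261

e^(−λ·3.31) = 0.14 ⇒ λ = −ln(0.14)/3.31 = 0.593992.
P(X > 2.26) = e^(−0.593992·2.26) = e^(−1.3424) ≈ 0.261.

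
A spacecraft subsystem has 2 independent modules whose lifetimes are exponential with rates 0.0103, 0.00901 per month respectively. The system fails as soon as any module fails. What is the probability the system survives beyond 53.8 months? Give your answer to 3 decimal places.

The time to first failure is exponential with rate Σλ = 0.0103 + 0.00901 = 0.01931.
P(min > 53.8) = e^(−0.01931·53.8) = e^(−1.0389) ≈ 0.354.

0.354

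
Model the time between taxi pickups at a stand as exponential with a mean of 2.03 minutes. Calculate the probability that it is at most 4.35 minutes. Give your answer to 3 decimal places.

0.883

The rate is λ = 1/2.03 = 0.492611 per minute.
P(X ≤ 4.35) = 1 − e^(−λ·4.35) = 1 − e^(−2.1429) ≈ 0.883.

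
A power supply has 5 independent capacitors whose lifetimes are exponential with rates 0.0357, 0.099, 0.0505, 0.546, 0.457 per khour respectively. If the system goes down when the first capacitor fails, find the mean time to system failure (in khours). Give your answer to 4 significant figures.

The time to first failure is exponential with rate Σλ = 0.0357 + 0.099 + 0.0505 + 0.546 + 0.457 = 1.1882.
E[min] = 1/Σλ = 1/1.1882 = 0.841609 khours.

0.8416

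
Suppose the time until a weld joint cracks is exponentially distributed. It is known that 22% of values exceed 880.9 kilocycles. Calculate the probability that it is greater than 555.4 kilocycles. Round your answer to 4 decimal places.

0.3849

e^(−λ·880.9) = 0.22 ⇒ λ = −ln(0.22)/880.9 = 0.00171884.
P(X > 555.4) = e^(−0.00171884·555.4) = e^(−0.95464) ≈ 0.3849.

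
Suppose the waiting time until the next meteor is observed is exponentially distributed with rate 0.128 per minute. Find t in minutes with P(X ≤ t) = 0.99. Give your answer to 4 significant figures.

Set 1 − e^(−λt) = 0.99, so t = −ln(0.01)/λ = 4.6052/0.128 ≈ 35.9779 minutes.

35.98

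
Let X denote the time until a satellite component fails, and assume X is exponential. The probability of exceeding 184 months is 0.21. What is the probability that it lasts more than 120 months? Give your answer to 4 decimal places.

e^(−λ·184) = 0.21 ⇒ λ = −ln(0.21)/184 = 0.00848178.
P(X > 120) = e^(−0.00848178·120) = e^(−1.0178) ≈ 0.3614.

0.3614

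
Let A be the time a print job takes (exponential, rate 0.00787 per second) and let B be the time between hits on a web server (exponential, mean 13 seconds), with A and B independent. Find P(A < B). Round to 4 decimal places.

0.0928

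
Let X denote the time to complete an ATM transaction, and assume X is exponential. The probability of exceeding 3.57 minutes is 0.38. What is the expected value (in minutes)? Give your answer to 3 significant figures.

e^(−λ·3.57) = 0.38 ⇒ λ = −ln(0.38)/3.57 = 0.271032.
Mean = 1/λ = 3.6896 minutes.

3.69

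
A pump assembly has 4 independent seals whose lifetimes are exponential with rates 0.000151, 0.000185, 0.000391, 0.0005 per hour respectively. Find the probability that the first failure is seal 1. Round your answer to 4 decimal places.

The time to first failure is exponential with rate Σλ = 0.000151 + 0.000185 + 0.000391 + 0.0005 = 0.001227.
P(seal 1 first) = λ_1/Σλ = 0.000151/0.001227 ≈ 0.1231.

0.1231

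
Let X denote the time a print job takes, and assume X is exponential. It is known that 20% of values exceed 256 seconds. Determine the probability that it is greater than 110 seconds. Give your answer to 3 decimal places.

e^(−λ·256) = 0.20 ⇒ λ = −ln(0.20)/256 = 0.00628687.
P(X > 110) = e^(−0.00628687·110) = e^(−0.69156) ≈ 0.501.

0.501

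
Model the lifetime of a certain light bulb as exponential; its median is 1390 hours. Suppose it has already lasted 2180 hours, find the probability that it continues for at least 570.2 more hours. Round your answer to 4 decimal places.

For an exponential, median = ln(2)/λ, so λ = ln 2 / 1390 = 0.000498667 per hour.
By the memoryless property, P(X > 2180+570.2 | X > 2180) = P(X > 570.2).
P(X > 570.2) = e^(−0.28434) ≈ 0.7525.

0.7525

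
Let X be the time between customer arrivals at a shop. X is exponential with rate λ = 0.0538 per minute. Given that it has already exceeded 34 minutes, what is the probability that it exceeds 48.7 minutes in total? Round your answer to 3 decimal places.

The exponential is memoryless, so the remaining time is again Exp(λ): the condition X > 34 is irrelevant.
P(X > 14.7) = e^(−0.79086) ≈ 0.453.

0.453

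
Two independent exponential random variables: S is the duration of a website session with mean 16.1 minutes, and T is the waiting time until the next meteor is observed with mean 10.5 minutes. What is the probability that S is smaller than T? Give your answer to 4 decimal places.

λ_1 = 1/16.1 = 0.0621118, λ_2 = 1/10.5 = 0.0952381.
For independent exponentials, P(S < T) = λ_1/(λ_1+λ_2) = 0.0621118/0.15735 ≈ 0.3947.

0.3947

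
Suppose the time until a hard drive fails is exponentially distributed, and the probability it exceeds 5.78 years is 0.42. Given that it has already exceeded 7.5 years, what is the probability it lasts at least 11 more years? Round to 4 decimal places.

0.1919

From e^(−λ·5.78) = 0.42, λ = −ln(0.42)/5.78 = 0.150087.
Memoryless: P(X > 7.5+11 | X > 7.5) = P(X > 11) = e^(−0.150087·11) ≈ 0.1919.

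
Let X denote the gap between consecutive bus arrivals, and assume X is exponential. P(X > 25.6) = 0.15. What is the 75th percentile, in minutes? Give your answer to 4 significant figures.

18.71

e^(−λ·25.6) = 0.15 ⇒ λ = −ln(0.15)/25.6 = 0.0741062.
75th percentile: 1 − e^(−λt) = 0.75, t = −ln(0.25)/λ = 18.7068 minutes.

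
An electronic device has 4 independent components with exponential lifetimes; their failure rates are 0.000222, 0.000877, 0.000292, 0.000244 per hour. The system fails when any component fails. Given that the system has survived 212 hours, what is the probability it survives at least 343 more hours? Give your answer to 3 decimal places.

0.571

Time to first failure ~ Exp(Σλ) with Σλ = 0.001635.
By memorylessness, P(T > 212+343 | T > 212) = P(T > 343) = e^(−0.001635·343) ≈ 0.571.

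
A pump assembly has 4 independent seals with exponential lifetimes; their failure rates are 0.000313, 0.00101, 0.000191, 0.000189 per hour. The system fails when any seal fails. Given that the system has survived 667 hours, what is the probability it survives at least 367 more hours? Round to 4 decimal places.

0.5353

Time to first failure ~ Exp(Σλ) with Σλ = 0.001703.
By memorylessness, P(T > 667+367 | T > 667) = P(T > 367) = e^(−0.001703·367) ≈ 0.5353.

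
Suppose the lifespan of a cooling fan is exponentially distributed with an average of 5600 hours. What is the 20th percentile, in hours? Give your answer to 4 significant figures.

1250

The rate is λ = 1/5600 = 0.000178571 per hour.
Set 1 − e^(−λt) = 0.2, so t = −ln(0.8)/λ = 0.22314/0.000178571 ≈ 1249.6 hours.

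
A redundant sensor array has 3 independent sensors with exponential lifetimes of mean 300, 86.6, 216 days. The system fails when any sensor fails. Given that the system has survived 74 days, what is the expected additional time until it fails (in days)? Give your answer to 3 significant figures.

51.3

First-failure rate Σλ = 1/300 + 1/86.6 + 1/216 = 0.0195103.
By memorylessness the expected residual is 1/Σλ = 51.255 days, regardless of the 74 already elapsed.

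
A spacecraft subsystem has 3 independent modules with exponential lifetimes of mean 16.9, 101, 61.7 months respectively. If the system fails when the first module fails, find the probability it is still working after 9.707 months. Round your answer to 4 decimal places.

0.4370

The first failure time is exponential with rate Σλ_i = 1/16.9 + 1/101 + 1/61.7 = 0.08528 per month.
P(min > 9.707) = e^(−0.08528·9.707) = e^(−0.82781) ≈ 0.4370.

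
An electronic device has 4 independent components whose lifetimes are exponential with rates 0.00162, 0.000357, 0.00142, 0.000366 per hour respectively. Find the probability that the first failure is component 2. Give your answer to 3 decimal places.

0.095

The time to first failure is exponential with rate Σλ = 0.00162 + 0.000357 + 0.00142 + 0.000366 = 0.003763.
P(component 2 first) = λ_2/Σλ = 0.000357/0.003763 ≈ 0.095.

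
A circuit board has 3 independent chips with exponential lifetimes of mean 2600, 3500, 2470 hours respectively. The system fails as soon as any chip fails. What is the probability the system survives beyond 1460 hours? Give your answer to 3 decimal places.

The first failure time is exponential with rate Σλ_i = 1/2600 + 1/3500 + 1/2470 = 0.00107519 per hour.
P(min > 1460) = e^(−0.00107519·1460) = e^(−1.5698) ≈ 0.208.

0.208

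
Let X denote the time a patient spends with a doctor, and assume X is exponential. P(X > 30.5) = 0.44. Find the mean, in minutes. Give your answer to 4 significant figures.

37.15

e^(−λ·30.5) = 0.44 ⇒ λ = −ln(0.44)/30.5 = 0.0269174.
Mean = 1/λ = 37.1507 minutes.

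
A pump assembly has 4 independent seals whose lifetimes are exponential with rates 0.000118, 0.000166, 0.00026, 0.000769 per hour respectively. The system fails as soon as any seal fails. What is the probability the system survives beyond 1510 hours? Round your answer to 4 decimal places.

0.1377

The time to first failure is exponential with rate Σλ = 0.000118 + 0.000166 + 0.00026 + 0.000769 = 0.001313.
P(min > 1510) = e^(−0.001313·1510) = e^(−1.9826) ≈ 0.1377.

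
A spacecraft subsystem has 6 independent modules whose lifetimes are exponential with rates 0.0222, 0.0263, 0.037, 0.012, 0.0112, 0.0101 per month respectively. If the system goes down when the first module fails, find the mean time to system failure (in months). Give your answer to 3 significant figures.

8.42

The time to first failure is exponential with rate Σλ = 0.0222 + 0.0263 + 0.037 + 0.012 + 0.0112 + 0.0101 = 0.1188.
E[min] = 1/Σλ = 1/0.1188 = 8.41751 months.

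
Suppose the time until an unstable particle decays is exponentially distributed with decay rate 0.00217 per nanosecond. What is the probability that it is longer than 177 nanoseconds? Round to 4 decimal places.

P(X > 177) = e^(−λ·177) = e^(−0.38409) ≈ 0.6811.

0.6811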